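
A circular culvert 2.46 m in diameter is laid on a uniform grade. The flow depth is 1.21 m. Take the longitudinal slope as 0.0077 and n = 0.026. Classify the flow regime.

For a circular section of diameter D = 2.46 m at depth y = 1.21 m, the central angle is θ = 2 arccos(1 − 2y/D) = 3.109 rad. Then A = (D²/8)(θ − sin θ) = 2.327 m² and P = Dθ/2 = 3.824 m.
Hydraulic radius R = A/P = 2.327/3.824 = 0.6086 m.
V = (1/n) R^(2/3) √S = (1/0.026) × 0.6086^(2/3) × √0.0077 = 2.424 m/s. Hydraulic depth D_h = A/T = 2.327/2.46 = 0.9462 m.
Froude number Fr = V/√(g·D_h) = 2.424/√(9.81×0.9462) = 0.796, which is less than 1, so the flow is subcritical.

subcritical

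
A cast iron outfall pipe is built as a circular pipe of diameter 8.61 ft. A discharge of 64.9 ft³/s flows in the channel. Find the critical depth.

At critical depth, Q² T / (g A³) = 1, i.e. A³/T = Q²/g = 64.9²/32.2 = 130.8.
Trying y = 1.35 ft: A³/T = 31.8 — too small.
Trying y = 2.35 ft: A³/T = 278.3 — too large.
Trying y = 1.94 ft: A³/T = 131.8 — close enough.

y_c = 1.94 ft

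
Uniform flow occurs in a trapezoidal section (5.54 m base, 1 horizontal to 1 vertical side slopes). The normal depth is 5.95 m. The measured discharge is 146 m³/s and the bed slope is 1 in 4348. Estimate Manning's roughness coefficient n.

With bottom width b = 5.54 m and side slope z = 1: A = (b + zy)y = (5.54 + 1×5.95)×5.95 = 68.37 m²; P = b + 2y√(1+z²) = 5.54 + 2×5.95×1.414 = 22.37 m.
Hydraulic radius R = A/P = 68.37/22.37 = 3.056 m.
Rearranging Manning's equation: n = (1/Q) A R^(2/3) S^(1/2) = (1/146) × 68.37 × 3.056^(2/3) × √0.00023 = 0.015.

n = 0.015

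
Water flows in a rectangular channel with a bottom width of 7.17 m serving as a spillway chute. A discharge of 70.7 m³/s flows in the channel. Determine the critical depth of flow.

y_c = 2.15 m

For a rectangular channel, critical depth y_c = (q²/g)^(1/3) where q = Q/b = 70.7/7.17 = 9.861 m²/s.
So y_c = (9.861²/9.81)^(1/3) = 2.15 m.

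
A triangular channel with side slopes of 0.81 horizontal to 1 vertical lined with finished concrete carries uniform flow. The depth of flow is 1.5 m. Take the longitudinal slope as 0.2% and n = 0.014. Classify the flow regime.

For a triangular section with side slope z = 0.81: A = zy² = 0.81×1.5² = 1.823 m²; P = 2y√(1+z²) = 2×1.5×1.287 = 3.861 m.
Hydraulic radius R = A/P = 1.823/3.861 = 0.4721 m.
V = (1/n) R^(2/3) √S = (1/0.014) × 0.4721^(2/3) × √0.002 = 1.937 m/s. Hydraulic depth D_h = A/T = 1.823/2.43 = 0.75 m.
Froude number Fr = V/√(g·D_h) = 1.937/√(9.81×0.75) = 0.714, which is less than 1, so the flow is subcritical.

subcritical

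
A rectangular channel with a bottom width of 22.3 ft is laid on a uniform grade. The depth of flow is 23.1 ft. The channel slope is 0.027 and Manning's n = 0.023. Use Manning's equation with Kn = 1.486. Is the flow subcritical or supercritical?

Flow area A = b·y = 22.3 × 23.1 = 515.1 ft². Wetted perimeter P = b + 2y = 22.3 + 2×23.1 = 68.5 ft.
Hydraulic radius R = A/P = 515.1/68.5 = 7.52 ft.
V = (1.486/n) R^(2/3) √S = (1.486/0.023) × 7.52^(2/3) × √0.027 = 40.75 ft/s. Hydraulic depth D_h = A/T = 515.1/22.3 = 23.1 ft.
Froude number Fr = V/√(g·D_h) = 40.75/√(32.2×23.1) = 1.49, which is greater than 1, so the flow is supercritical.

supercritical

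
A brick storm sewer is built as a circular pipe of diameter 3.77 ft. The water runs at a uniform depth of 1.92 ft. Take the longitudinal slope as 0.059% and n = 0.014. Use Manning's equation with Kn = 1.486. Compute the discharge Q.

Q = 14.3 ft³/s

For a circular section of diameter D = 3.77 ft at depth y = 1.92 ft, the central angle is θ = 2 arccos(1 − 2y/D) = 3.179 rad. Then A = (D²/8)(θ − sin θ) = 5.713 ft² and P = Dθ/2 = 5.992 ft.
Hydraulic radius R = A/P = 5.713/5.992 = 0.9535 ft.
Manning's equation: Q = (1.486/n) A R^(2/3) S^(1/2) = (1.486/0.014) × 5.713 × 0.9535^(2/3) × 0.00059^(1/2) = 14.3 ft³/s.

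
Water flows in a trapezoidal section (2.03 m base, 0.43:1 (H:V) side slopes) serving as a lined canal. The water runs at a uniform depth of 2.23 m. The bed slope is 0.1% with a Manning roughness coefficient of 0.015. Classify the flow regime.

With bottom width b = 2.03 m and side slope z = 0.43: A = (b + zy)y = (2.03 + 0.43×2.23)×2.23 = 6.665 m²; P = b + 2y√(1+z²) = 2.03 + 2×2.23×1.089 = 6.885 m.
Hydraulic radius R = A/P = 6.665/6.885 = 0.9681 m.
V = (1/n) R^(2/3) √S = (1/0.015) × 0.9681^(2/3) × √0.001 = 2.063 m/s. Hydraulic depth D_h = A/T = 6.665/3.948 = 1.688 m.
Froude number Fr = V/√(g·D_h) = 2.063/√(9.81×1.688) = 0.507, which is less than 1, so the flow is subcritical.

subcritical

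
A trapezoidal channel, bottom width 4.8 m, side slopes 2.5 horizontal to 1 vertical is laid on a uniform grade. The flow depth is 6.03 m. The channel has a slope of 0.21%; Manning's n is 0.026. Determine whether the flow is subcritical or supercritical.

With bottom width b = 4.8 m and side slope z = 2.5: A = (b + zy)y = (4.8 + 2.5×6.03)×6.03 = 119.8 m²; P = b + 2y√(1+z²) = 4.8 + 2×6.03×2.693 = 37.27 m.
Hydraulic radius R = A/P = 119.8/37.27 = 3.215 m.
V = (1/n) R^(2/3) √S = (1/0.026) × 3.215^(2/3) × √0.0021 = 3.84 m/s. Hydraulic depth D_h = A/T = 119.8/34.95 = 3.429 m.
Froude number Fr = V/√(g·D_h) = 3.84/√(9.81×3.429) = 0.662, which is less than 1, so the flow is subcritical.

subcritical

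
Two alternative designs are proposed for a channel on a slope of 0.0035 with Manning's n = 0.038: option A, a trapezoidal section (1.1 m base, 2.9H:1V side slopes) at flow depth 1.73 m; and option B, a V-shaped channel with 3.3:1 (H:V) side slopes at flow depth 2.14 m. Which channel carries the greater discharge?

Channel A: With bottom width b = 1.1 m and side slope z = 2.9: A = (b + zy)y = (1.1 + 2.9×1.73)×1.73 = 10.58 m²; P = b + 2y√(1+z²) = 1.1 + 2×1.73×3.068 = 11.71 m. Hydraulic radius R = A/P = 10.58/11.71 = 0.9034 m. Q_A = (1/0.038)·10.58·0.9034^(2/3)·√0.0035 = 15.4 m³/s.
Channel B: For a triangular section with side slope z = 3.3: A = zy² = 3.3×2.14² = 15.11 m²; P = 2y√(1+z²) = 2×2.14×3.448 = 14.76 m. Hydraulic radius R = A/P = 15.11/14.76 = 1.024 m. Q_B = (1/0.038)·15.11·1.024^(2/3)·√0.0035 = 23.9 m³/s.
Q_A = 15.4 m³/s vs Q_B = 23.9 m³/s, so channel B carries more.

channel B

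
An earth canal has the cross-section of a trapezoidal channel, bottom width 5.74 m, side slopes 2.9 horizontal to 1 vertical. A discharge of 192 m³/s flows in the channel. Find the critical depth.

At critical depth, Q² T / (g A³) = 1, i.e. A³/T = Q²/g = 192²/9.81 = 3758.
Trying y = 2.37 m: A³/T = 1371 — short.
Trying y = 3.79 m: A³/T = 9197 — over.
Trying y = 3.05 m: A³/T = 3757 — close enough.

y_c = 3.05 m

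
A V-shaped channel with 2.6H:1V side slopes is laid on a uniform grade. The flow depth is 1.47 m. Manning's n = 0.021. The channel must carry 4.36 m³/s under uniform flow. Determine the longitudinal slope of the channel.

S = 0.000439

For a triangular section with side slope z = 2.6: A = zy² = 2.6×1.47² = 5.618 m²; P = 2y√(1+z²) = 2×1.47×2.786 = 8.19 m.
Hydraulic radius R = A/P = 5.618/8.19 = 0.686 m.
From Manning's equation, S = [nQ / (1 A R^(2/3))]² = [0.021 × 4.36 / (1 × 5.618 × 0.686^(2/3))]² = 0.000439.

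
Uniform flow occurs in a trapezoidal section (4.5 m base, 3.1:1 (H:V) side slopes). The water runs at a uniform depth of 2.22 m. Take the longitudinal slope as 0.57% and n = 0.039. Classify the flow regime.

With bottom width b = 4.5 m and side slope z = 3.1: A = (b + zy)y = (4.5 + 3.1×2.22)×2.22 = 25.27 m²; P = b + 2y√(1+z²) = 4.5 + 2×2.22×3.257 = 18.96 m.
Hydraulic radius R = A/P = 25.27/18.96 = 1.333 m.
V = (1/n) R^(2/3) √S = (1/0.039) × 1.333^(2/3) × √0.0057 = 2.344 m/s. Hydraulic depth D_h = A/T = 25.27/18.26 = 1.383 m.
Froude number Fr = V/√(g·D_h) = 2.344/√(9.81×1.383) = 0.636, which is less than 1, so the flow is subcritical.

subcritical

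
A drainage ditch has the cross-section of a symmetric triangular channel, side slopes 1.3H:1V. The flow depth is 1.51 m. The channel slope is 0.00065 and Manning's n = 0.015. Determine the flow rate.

Q = 3.58 m³/s

For a triangular section with side slope z = 1.3: A = zy² = 1.3×1.51² = 2.964 m²; P = 2y√(1+z²) = 2×1.51×1.64 = 4.953 m.
Hydraulic radius R = A/P = 2.964/4.953 = 0.5984 m.
Manning's equation: Q = (1/n) A R^(2/3) S^(1/2) = (1/0.015) × 2.964 × 0.5984^(2/3) × 0.00065^(1/2) = 3.58 m³/s.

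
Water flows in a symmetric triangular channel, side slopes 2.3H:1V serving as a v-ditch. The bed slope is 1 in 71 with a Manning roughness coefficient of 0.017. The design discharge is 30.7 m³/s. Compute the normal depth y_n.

Manning's equation rearranged: A R^(2/3) = nQ / (1·√S) = 0.017 × 30.7 / (√0.01408) = 4.398.
Trying y = 1.34 m: A R^(2/3) = 2.985 — low.
Trying y = 1.88 m: A R^(2/3) = 7.363 — high.
Trying y = 1.55 m: A R^(2/3) = 4.401 — ≈ 4.398.

y_n = 1.55 m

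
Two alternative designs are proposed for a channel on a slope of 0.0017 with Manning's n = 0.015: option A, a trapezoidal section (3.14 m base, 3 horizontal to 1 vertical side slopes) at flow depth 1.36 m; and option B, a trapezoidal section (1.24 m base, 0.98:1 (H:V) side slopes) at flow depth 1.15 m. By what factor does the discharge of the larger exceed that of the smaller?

Channel A: With bottom width b = 3.14 m and side slope z = 3: A = (b + zy)y = (3.14 + 3×1.36)×1.36 = 9.819 m²; P = b + 2y√(1+z²) = 3.14 + 2×1.36×3.162 = 11.74 m. Hydraulic radius R = A/P = 9.819/11.74 = 0.8363 m. Q_A = (1/0.015)·9.819·0.8363^(2/3)·√0.0017 = 23.96 m³/s.
Channel B: With bottom width b = 1.24 m and side slope z = 0.98: A = (b + zy)y = (1.24 + 0.98×1.15)×1.15 = 2.722 m²; P = b + 2y√(1+z²) = 1.24 + 2×1.15×1.4 = 4.46 m. Hydraulic radius R = A/P = 2.722/4.46 = 0.6103 m. Q_B = (1/0.015)·2.722·0.6103^(2/3)·√0.0017 = 5.383 m³/s.
The larger discharge is 23.96 m³/s and the smaller is 5.383 m³/s; the ratio is 4.45.

4.45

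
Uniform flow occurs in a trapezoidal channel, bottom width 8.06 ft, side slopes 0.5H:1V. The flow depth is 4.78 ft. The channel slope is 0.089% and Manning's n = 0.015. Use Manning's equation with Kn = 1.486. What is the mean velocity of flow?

V = 5.68 ft/s

With bottom width b = 8.06 ft and side slope z = 0.5: A = (b + zy)y = (8.06 + 0.5×4.78)×4.78 = 49.95 ft²; P = b + 2y√(1+z²) = 8.06 + 2×4.78×1.118 = 18.75 ft.
Hydraulic radius R = A/P = 49.95/18.75 = 2.664 ft.
From Manning's equation, V = (1.486/n) R^(2/3) S^(1/2) = (1.486/0.015) × 2.664^(2/3) × 0.00089^(1/2) = 5.68 ft/s.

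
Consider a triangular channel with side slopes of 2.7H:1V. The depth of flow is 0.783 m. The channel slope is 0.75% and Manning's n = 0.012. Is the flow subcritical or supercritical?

For a triangular section with side slope z = 2.7: A = zy² = 2.7×0.783² = 1.655 m²; P = 2y√(1+z²) = 2×0.783×2.879 = 4.509 m.
Hydraulic radius R = A/P = 1.655/4.509 = 0.3671 m.
V = (1/n) R^(2/3) √S = (1/0.012) × 0.3671^(2/3) × √0.0075 = 3.7 m/s. Hydraulic depth D_h = A/T = 1.655/4.228 = 0.3915 m.
Froude number Fr = V/√(g·D_h) = 3.7/√(9.81×0.3915) = 1.89, which is greater than 1, so the flow is supercritical.

supercritical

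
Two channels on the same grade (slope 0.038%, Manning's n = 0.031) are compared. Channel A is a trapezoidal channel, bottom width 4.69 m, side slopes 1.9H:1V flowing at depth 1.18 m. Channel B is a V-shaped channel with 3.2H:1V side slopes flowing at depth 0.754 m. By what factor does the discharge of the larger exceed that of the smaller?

Channel A: With bottom width b = 4.69 m and side slope z = 1.9: A = (b + zy)y = (4.69 + 1.9×1.18)×1.18 = 8.18 m²; P = b + 2y√(1+z²) = 4.69 + 2×1.18×2.147 = 9.757 m. Hydraulic radius R = A/P = 8.18/9.757 = 0.8383 m. Q_A = (1/0.031)·8.18·0.8383^(2/3)·√0.00038 = 4.573 m³/s.
Channel B: For a triangular section with side slope z = 3.2: A = zy² = 3.2×0.754² = 1.819 m²; P = 2y√(1+z²) = 2×0.754×3.353 = 5.056 m. Hydraulic radius R = A/P = 1.819/5.056 = 0.3598 m. Q_B = (1/0.031)·1.819·0.3598^(2/3)·√0.00038 = 0.5788 m³/s.
The larger discharge is 4.573 m³/s and the smaller is 0.5788 m³/s; the ratio is 7.9.

7.9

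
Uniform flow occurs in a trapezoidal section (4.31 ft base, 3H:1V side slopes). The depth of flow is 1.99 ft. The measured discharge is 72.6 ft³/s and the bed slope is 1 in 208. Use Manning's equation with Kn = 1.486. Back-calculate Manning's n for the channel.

With bottom width b = 4.31 ft and side slope z = 3: A = (b + zy)y = (4.31 + 3×1.99)×1.99 = 20.46 ft²; P = b + 2y√(1+z²) = 4.31 + 2×1.99×3.162 = 16.9 ft.
Hydraulic radius R = A/P = 20.46/16.9 = 1.211 ft.
Rearranging Manning's equation: n = (1.486/Q) A R^(2/3) S^(1/2) = (1.486/72.6) × 20.46 × 1.211^(2/3) × √0.004808 = 0.033.

n = 0.033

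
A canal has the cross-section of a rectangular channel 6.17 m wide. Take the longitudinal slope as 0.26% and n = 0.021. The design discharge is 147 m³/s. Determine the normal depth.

Manning's equation rearranged: A R^(2/3) = nQ / (1·√S) = 0.021 × 147 / (√0.0026) = 60.54.
Try y = 7.52 m: A R^(2/3) = 78.19 — over.
Try y = 5.03 m: A R^(2/3) = 47.81 — short.
Try y = 6.09 m: A R^(2/3) = 60.59 — ≈ 60.54.

y_n = 6.09 m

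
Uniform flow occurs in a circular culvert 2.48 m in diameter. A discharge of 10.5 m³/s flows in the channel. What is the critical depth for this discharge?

At critical depth, Q² T / (g A³) = 1, i.e. A³/T = Q²/g = 10.5²/9.81 = 11.24.
Trying y = 1.02 m: A³/T = 2.69 — too small.
Trying y = 1.48 m: A³/T = 11.17 — matches.

y_c = 1.48 m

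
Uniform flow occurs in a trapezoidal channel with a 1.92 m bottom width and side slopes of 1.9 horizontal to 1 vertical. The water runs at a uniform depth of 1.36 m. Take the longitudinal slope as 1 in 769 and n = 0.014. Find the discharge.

Q = 13.5 m³/s

With bottom width b = 1.92 m and side slope z = 1.9: A = (b + zy)y = (1.92 + 1.9×1.36)×1.36 = 6.125 m²; P = b + 2y√(1+z²) = 1.92 + 2×1.36×2.147 = 7.76 m.
Hydraulic radius R = A/P = 6.125/7.76 = 0.7894 m.
Manning's equation: Q = (1/n) A R^(2/3) S^(1/2) = (1/0.014) × 6.125 × 0.7894^(2/3) × 0.0013^(1/2) = 13.5 m³/s.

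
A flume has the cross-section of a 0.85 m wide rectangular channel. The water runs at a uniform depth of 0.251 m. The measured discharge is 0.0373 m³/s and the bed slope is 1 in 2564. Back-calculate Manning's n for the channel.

n = 0.033

Flow area A = b·y = 0.85 × 0.251 = 0.2133 m². Wetted perimeter P = b + 2y = 0.85 + 2×0.251 = 1.352 m.
Hydraulic radius R = A/P = 0.2133/1.352 = 0.1578 m.
Rearranging Manning's equation: n = (1/Q) A R^(2/3) S^(1/2) = (1/0.0373) × 0.2133 × 0.1578^(2/3) × √0.00039 = 0.033.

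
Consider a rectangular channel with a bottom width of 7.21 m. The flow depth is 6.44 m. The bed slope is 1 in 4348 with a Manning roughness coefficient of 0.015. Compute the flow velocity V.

V = 1.77 m/s

Flow area A = b·y = 7.21 × 6.44 = 46.43 m². Wetted perimeter P = b + 2y = 7.21 + 2×6.44 = 20.09 m.
Hydraulic radius R = A/P = 46.43/20.09 = 2.311 m.
From Manning's equation, V = (1/n) R^(2/3) S^(1/2) = (1/0.015) × 2.311^(2/3) × 0.00023^(1/2) = 1.77 m/s.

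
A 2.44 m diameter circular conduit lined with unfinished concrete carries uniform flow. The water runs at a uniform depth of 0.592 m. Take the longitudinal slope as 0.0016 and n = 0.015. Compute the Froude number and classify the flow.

For a circular section of diameter D = 2.44 m at depth y = 0.592 m, the central angle is θ = 2 arccos(1 − 2y/D) = 2.06 rad. Then A = (D²/8)(θ − sin θ) = 0.8763 m² and P = Dθ/2 = 2.513 m.
Hydraulic radius R = A/P = 0.8763/2.513 = 0.3487 m.
V = (1/n) R^(2/3) √S = (1/0.015) × 0.3487^(2/3) × √0.0016 = 1.321 m/s. Hydraulic depth D_h = A/T = 0.8763/2.092 = 0.4189 m.
Froude number Fr = V/√(g·D_h) = 1.321/√(9.81×0.4189) = 0.652, which is less than 1, so the flow is subcritical.

subcritical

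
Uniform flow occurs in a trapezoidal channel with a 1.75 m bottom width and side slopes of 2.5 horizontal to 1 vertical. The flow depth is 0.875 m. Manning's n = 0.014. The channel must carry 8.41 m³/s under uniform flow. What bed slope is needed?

With bottom width b = 1.75 m and side slope z = 2.5: A = (b + zy)y = (1.75 + 2.5×0.875)×0.875 = 3.445 m²; P = b + 2y√(1+z²) = 1.75 + 2×0.875×2.693 = 6.462 m.
Hydraulic radius R = A/P = 3.445/6.462 = 0.5332 m.
From Manning's equation, S = [nQ / (1 A R^(2/3))]² = [0.014 × 8.41 / (1 × 3.445 × 0.5332^(2/3))]² = 0.0027.

S = 0.0027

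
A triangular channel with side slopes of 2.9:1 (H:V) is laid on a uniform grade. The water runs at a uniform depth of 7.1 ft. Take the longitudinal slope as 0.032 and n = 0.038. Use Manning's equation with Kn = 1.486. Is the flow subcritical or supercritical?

supercritical

For a triangular section with side slope z = 2.9: A = zy² = 2.9×7.1² = 146.2 ft²; P = 2y√(1+z²) = 2×7.1×3.068 = 43.56 ft.
Hydraulic radius R = A/P = 146.2/43.56 = 3.356 ft.
V = (1.486/n) R^(2/3) √S = (1.486/0.038) × 3.356^(2/3) × √0.032 = 15.68 ft/s. Hydraulic depth D_h = A/T = 146.2/41.18 = 3.55 ft.
Froude number Fr = V/√(g·D_h) = 15.68/√(32.2×3.55) = 1.47, which is greater than 1, so the flow is supercritical.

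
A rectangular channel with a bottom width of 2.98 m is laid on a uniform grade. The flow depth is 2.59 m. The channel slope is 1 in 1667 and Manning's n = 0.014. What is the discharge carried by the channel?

Q = 13 m³/s

Flow area A = b·y = 2.98 × 2.59 = 7.718 m². Wetted perimeter P = b + 2y = 2.98 + 2×2.59 = 8.16 m.
Hydraulic radius R = A/P = 7.718/8.16 = 0.9459 m.
Manning's equation: Q = (1/n) A R^(2/3) S^(1/2) = (1/0.014) × 7.718 × 0.9459^(2/3) × 0.0005999^(1/2) = 13 m³/s.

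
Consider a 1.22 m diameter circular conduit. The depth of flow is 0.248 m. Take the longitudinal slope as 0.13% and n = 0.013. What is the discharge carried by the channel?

For a circular section of diameter D = 1.22 m at depth y = 0.248 m, the central angle is θ = 2 arccos(1 − 2y/D) = 1.871 rad. Then A = (D²/8)(θ − sin θ) = 0.1704 m² and P = Dθ/2 = 1.141 m.
Hydraulic radius R = A/P = 0.1704/1.141 = 0.1493 m.
Manning's equation: Q = (1/n) A R^(2/3) S^(1/2) = (1/0.013) × 0.1704 × 0.1493^(2/3) × 0.0013^(1/2) = 0.133 m³/s.

Q = 0.133 m³/s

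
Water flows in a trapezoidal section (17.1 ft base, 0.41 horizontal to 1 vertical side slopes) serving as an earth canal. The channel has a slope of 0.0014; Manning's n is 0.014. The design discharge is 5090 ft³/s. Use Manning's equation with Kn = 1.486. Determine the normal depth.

Manning's equation rearranged: A R^(2/3) = nQ / (1.486·√S) = 0.014 × 5090 / (1.486 × √0.0014) = 1282.
At y = 12.4 ft: A R^(2/3) = 934.9 — too small.
At y = 15 ft: A R^(2/3) = 1281 — ≈ 1282.

y_n = 15 ft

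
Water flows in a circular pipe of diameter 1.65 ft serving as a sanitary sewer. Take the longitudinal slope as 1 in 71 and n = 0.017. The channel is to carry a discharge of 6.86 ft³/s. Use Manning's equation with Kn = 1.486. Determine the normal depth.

Manning's equation rearranged: A R^(2/3) = nQ / (1.486·√S) = 0.017 × 6.86 / (1.486 × √0.01408) = 0.6613.
At y = 0.648 ft: A R^(2/3) = 0.3861 — too small.
At y = 1.11 ft: A R^(2/3) = 0.9405 — too large.
At y = 0.881 ft: A R^(2/3) = 0.6612 — ≈ 0.6613.

y_n = 0.881 ft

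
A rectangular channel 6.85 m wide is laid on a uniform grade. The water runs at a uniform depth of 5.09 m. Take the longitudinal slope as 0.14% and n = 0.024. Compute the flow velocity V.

V = 2.51 m/s

Flow area A = b·y = 6.85 × 5.09 = 34.87 m². Wetted perimeter P = b + 2y = 6.85 + 2×5.09 = 17.03 m.
Hydraulic radius R = A/P = 34.87/17.03 = 2.047 m.
From Manning's equation, V = (1/n) R^(2/3) S^(1/2) = (1/0.024) × 2.047^(2/3) × 0.0014^(1/2) = 2.51 m/s.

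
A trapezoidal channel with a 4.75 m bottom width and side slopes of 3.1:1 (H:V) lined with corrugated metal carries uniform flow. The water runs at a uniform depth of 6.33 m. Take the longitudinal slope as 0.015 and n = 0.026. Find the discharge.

With bottom width b = 4.75 m and side slope z = 3.1: A = (b + zy)y = (4.75 + 3.1×6.33)×6.33 = 154.3 m²; P = b + 2y√(1+z²) = 4.75 + 2×6.33×3.257 = 45.99 m.
Hydraulic radius R = A/P = 154.3/45.99 = 3.355 m.
Manning's equation: Q = (1/n) A R^(2/3) S^(1/2) = (1/0.026) × 154.3 × 3.355^(2/3) × 0.015^(1/2) = 1630 m³/s.

Q = 1630 m³/s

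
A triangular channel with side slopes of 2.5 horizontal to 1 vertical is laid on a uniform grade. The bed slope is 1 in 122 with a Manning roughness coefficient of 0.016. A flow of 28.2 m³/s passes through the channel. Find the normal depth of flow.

y_n = 1.57 m

Manning's equation rearranged: A R^(2/3) = nQ / (1·√S) = 0.016 × 28.2 / (√0.008197) = 4.984.
At y = 1.9 m: A R^(2/3) = 8.301 — high.
At y = 1.57 m: A R^(2/3) = 4.991 — ≈ 4.984.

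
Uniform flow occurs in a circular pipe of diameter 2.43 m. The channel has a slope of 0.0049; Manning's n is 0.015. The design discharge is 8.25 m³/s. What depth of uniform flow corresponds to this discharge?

y_n = 1.26 m

Manning's equation rearranged: A R^(2/3) = nQ / (1·√S) = 0.015 × 8.25 / (√0.0049) = 1.768.
Trying y = 1.48 m: A R^(2/3) = 2.286 — high.
Trying y = 1.26 m: A R^(2/3) = 1.768 — close enough.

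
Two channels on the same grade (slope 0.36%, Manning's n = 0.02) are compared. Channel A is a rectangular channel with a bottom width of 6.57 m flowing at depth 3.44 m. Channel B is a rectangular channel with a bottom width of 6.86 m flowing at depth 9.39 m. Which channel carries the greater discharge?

channel B

Channel A: Flow area A = b·y = 6.57 × 3.44 = 22.6 m². Wetted perimeter P = b + 2y = 6.57 + 2×3.44 = 13.45 m. Hydraulic radius R = A/P = 22.6/13.45 = 1.68 m. Q_A = (1/0.02)·22.6·1.68^(2/3)·√0.0036 = 95.83 m³/s.
Channel B: Flow area A = b·y = 6.86 × 9.39 = 64.42 m². Wetted perimeter P = b + 2y = 6.86 + 2×9.39 = 25.64 m. Hydraulic radius R = A/P = 64.42/25.64 = 2.512 m. Q_B = (1/0.02)·64.42·2.512^(2/3)·√0.0036 = 357.1 m³/s.
Q_A = 95.83 m³/s vs Q_B = 357.1 m³/s, so channel B carries more.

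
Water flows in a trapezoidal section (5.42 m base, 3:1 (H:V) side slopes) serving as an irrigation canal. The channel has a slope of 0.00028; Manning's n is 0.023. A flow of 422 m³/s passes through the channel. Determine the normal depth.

Manning's equation rearranged: A R^(2/3) = nQ / (1·√S) = 0.023 × 422 / (√0.00028) = 580.
Try y = 8.91 m: A R^(2/3) = 796.6 — high.
Try y = 5.55 m: A R^(2/3) = 256.1 — low.
Try y = 7.82 m: A R^(2/3) = 580 — matches.

y_n = 7.82 m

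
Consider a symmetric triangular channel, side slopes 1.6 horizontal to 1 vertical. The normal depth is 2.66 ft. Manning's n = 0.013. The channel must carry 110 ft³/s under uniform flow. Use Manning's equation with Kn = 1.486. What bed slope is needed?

S = 0.00615

For a triangular section with side slope z = 1.6: A = zy² = 1.6×2.66² = 11.32 ft²; P = 2y√(1+z²) = 2×2.66×1.887 = 10.04 ft.
Hydraulic radius R = A/P = 11.32/10.04 = 1.128 ft.
From Manning's equation, S = [nQ / (1.486 A R^(2/3))]² = [0.013 × 110 / (1.486 × 11.32 × 1.128^(2/3))]² = 0.00615.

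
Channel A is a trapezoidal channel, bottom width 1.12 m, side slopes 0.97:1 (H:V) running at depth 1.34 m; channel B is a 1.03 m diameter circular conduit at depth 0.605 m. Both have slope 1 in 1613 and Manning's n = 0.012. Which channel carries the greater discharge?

channel A

Channel A: With bottom width b = 1.12 m and side slope z = 0.97: A = (b + zy)y = (1.12 + 0.97×1.34)×1.34 = 3.243 m²; P = b + 2y√(1+z²) = 1.12 + 2×1.34×1.393 = 4.854 m. Hydraulic radius R = A/P = 3.243/4.854 = 0.6681 m. Q_A = (1/0.012)·3.243·0.6681^(2/3)·√0.00062 = 5.142 m³/s.
Channel B: For a circular section of diameter D = 1.03 m at depth y = 0.605 m, the central angle is θ = 2 arccos(1 − 2y/D) = 3.493 rad. Then A = (D²/8)(θ − sin θ) = 0.5088 m² and P = Dθ/2 = 1.799 m. Hydraulic radius R = A/P = 0.5088/1.799 = 0.2829 m. Q_B = (1/0.012)·0.5088·0.2829^(2/3)·√0.00062 = 0.455 m³/s.
Q_A = 5.142 m³/s vs Q_B = 0.455 m³/s, so channel A carries more.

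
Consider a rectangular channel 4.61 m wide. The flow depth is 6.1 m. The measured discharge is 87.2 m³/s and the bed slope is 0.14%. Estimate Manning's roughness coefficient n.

Flow area A = b·y = 4.61 × 6.1 = 28.12 m². Wetted perimeter P = b + 2y = 4.61 + 2×6.1 = 16.81 m.
Hydraulic radius R = A/P = 28.12/16.81 = 1.673 m.
Rearranging Manning's equation: n = (1/Q) A R^(2/3) S^(1/2) = (1/87.2) × 28.12 × 1.673^(2/3) × √0.0014 = 0.017.

n = 0.017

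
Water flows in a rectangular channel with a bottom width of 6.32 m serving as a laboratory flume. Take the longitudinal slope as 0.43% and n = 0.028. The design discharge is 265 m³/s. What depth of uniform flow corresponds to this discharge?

Manning's equation rearranged: A R^(2/3) = nQ / (1·√S) = 0.028 × 265 / (√0.0043) = 113.2.
Try y = 8.97 m: A R^(2/3) = 99.83 — short.
Try y = 11.8 m: A R^(2/3) = 137.1 — over.
Try y = 9.99 m: A R^(2/3) = 113.2 — matches.

y_n = 9.99 m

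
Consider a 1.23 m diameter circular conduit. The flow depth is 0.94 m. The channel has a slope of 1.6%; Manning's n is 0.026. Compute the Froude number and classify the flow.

For a circular section of diameter D = 1.23 m at depth y = 0.94 m, the central angle is θ = 2 arccos(1 − 2y/D) = 4.255 rad. Then A = (D²/8)(θ − sin θ) = 0.9744 m² and P = Dθ/2 = 2.617 m.
Hydraulic radius R = A/P = 0.9744/2.617 = 0.3723 m.
V = (1/n) R^(2/3) √S = (1/0.026) × 0.3723^(2/3) × √0.016 = 2.518 m/s. Hydraulic depth D_h = A/T = 0.9744/1.044 = 0.9331 m.
Froude number Fr = V/√(g·D_h) = 2.518/√(9.81×0.9331) = 0.832, which is less than 1, so the flow is subcritical.

subcritical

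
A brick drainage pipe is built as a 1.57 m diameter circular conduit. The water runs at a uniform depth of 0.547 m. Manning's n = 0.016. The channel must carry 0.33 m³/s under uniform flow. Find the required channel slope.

For a circular section of diameter D = 1.57 m at depth y = 0.547 m, the central angle is θ = 2 arccos(1 − 2y/D) = 2.526 rad. Then A = (D²/8)(θ − sin θ) = 0.6001 m² and P = Dθ/2 = 1.983 m.
Hydraulic radius R = A/P = 0.6001/1.983 = 0.3027 m.
From Manning's equation, S = [nQ / (1 A R^(2/3))]² = [0.016 × 0.33 / (1 × 0.6001 × 0.3027^(2/3))]² = 0.000381.

S = 0.000381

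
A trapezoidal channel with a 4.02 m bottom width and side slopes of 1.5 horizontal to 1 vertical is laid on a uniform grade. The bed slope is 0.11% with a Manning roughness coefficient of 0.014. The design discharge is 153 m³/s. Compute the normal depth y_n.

Manning's equation rearranged: A R^(2/3) = nQ / (1·√S) = 0.014 × 153 / (√0.0011) = 64.58.
At y = 2.87 m: A R^(2/3) = 33.54 — too small.
At y = 4.9 m: A R^(2/3) = 104.5 — too large.
At y = 3.93 m: A R^(2/3) = 64.75 — matches.

y_n = 3.93 m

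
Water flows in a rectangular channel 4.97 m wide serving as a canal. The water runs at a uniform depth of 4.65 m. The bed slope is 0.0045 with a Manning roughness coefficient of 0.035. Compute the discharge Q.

Q = 61.1 m³/s

Flow area A = b·y = 4.97 × 4.65 = 23.11 m². Wetted perimeter P = b + 2y = 4.97 + 2×4.65 = 14.27 m.
Hydraulic radius R = A/P = 23.11/14.27 = 1.62 m.
Manning's equation: Q = (1/n) A R^(2/3) S^(1/2) = (1/0.035) × 23.11 × 1.62^(2/3) × 0.0045^(1/2) = 61.1 m³/s.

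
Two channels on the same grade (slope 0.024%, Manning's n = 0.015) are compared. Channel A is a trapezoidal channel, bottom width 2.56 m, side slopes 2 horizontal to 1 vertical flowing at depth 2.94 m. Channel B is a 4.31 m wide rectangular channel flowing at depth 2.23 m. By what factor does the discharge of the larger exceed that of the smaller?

3.29

Channel A: With bottom width b = 2.56 m and side slope z = 2: A = (b + zy)y = (2.56 + 2×2.94)×2.94 = 24.81 m²; P = b + 2y√(1+z²) = 2.56 + 2×2.94×2.236 = 15.71 m. Hydraulic radius R = A/P = 24.81/15.71 = 1.58 m. Q_A = (1/0.015)·24.81·1.58^(2/3)·√0.00024 = 34.76 m³/s.
Channel B: Flow area A = b·y = 4.31 × 2.23 = 9.611 m². Wetted perimeter P = b + 2y = 4.31 + 2×2.23 = 8.77 m. Hydraulic radius R = A/P = 9.611/8.77 = 1.096 m. Q_B = (1/0.015)·9.611·1.096^(2/3)·√0.00024 = 10.55 m³/s.
The larger discharge is 34.76 m³/s and the smaller is 10.55 m³/s; the ratio is 3.29.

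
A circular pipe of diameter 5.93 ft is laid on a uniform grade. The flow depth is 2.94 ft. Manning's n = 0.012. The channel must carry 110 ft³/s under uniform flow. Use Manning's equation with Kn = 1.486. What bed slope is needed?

S = 0.00252

For a circular section of diameter D = 5.93 ft at depth y = 2.94 ft, the central angle is θ = 2 arccos(1 − 2y/D) = 3.125 rad. Then A = (D²/8)(θ − sin θ) = 13.66 ft² and P = Dθ/2 = 9.265 ft.
Hydraulic radius R = A/P = 13.66/9.265 = 1.474 ft.
From Manning's equation, S = [nQ / (1.486 A R^(2/3))]² = [0.012 × 110 / (1.486 × 13.66 × 1.474^(2/3))]² = 0.00252.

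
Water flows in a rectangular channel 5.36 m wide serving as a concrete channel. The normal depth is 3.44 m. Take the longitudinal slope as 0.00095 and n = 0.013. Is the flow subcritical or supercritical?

Flow area A = b·y = 5.36 × 3.44 = 18.44 m². Wetted perimeter P = b + 2y = 5.36 + 2×3.44 = 12.24 m.
Hydraulic radius R = A/P = 18.44/12.24 = 1.506 m.
V = (1/n) R^(2/3) √S = (1/0.013) × 1.506^(2/3) × √0.00095 = 3.116 m/s. Hydraulic depth D_h = A/T = 18.44/5.36 = 3.44 m.
Froude number Fr = V/√(g·D_h) = 3.116/√(9.81×3.44) = 0.536, which is less than 1, so the flow is subcritical.

subcritical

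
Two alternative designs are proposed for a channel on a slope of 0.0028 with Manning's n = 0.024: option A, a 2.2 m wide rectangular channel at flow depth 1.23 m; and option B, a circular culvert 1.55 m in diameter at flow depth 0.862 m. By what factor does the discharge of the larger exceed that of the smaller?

Channel A: Flow area A = b·y = 2.2 × 1.23 = 2.706 m². Wetted perimeter P = b + 2y = 2.2 + 2×1.23 = 4.66 m. Hydraulic radius R = A/P = 2.706/4.66 = 0.5807 m. Q_A = (1/0.024)·2.706·0.5807^(2/3)·√0.0028 = 4.153 m³/s.
Channel B: For a circular section of diameter D = 1.55 m at depth y = 0.862 m, the central angle is θ = 2 arccos(1 − 2y/D) = 3.367 rad. Then A = (D²/8)(θ − sin θ) = 1.078 m² and P = Dθ/2 = 2.609 m. Hydraulic radius R = A/P = 1.078/2.609 = 0.4132 m. Q_B = (1/0.024)·1.078·0.4132^(2/3)·√0.0028 = 1.319 m³/s.
The larger discharge is 4.153 m³/s and the smaller is 1.319 m³/s; the ratio is 3.15.

3.15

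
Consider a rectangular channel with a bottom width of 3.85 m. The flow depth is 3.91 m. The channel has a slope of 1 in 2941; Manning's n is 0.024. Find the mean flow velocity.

V = 0.91 m/s

Flow area A = b·y = 3.85 × 3.91 = 15.05 m². Wetted perimeter P = b + 2y = 3.85 + 2×3.91 = 11.67 m.
Hydraulic radius R = A/P = 15.05/11.67 = 1.29 m.
From Manning's equation, V = (1/n) R^(2/3) S^(1/2) = (1/0.024) × 1.29^(2/3) × 0.00034^(1/2) = 0.91 m/s.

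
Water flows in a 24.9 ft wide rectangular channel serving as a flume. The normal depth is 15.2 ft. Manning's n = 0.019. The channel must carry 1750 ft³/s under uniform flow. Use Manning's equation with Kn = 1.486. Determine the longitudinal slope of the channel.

Flow area A = b·y = 24.9 × 15.2 = 378.5 ft². Wetted perimeter P = b + 2y = 24.9 + 2×15.2 = 55.3 ft.
Hydraulic radius R = A/P = 378.5/55.3 = 6.844 ft.
From Manning's equation, S = [nQ / (1.486 A R^(2/3))]² = [0.019 × 1750 / (1.486 × 378.5 × 6.844^(2/3))]² = 0.000269.

S = 0.000269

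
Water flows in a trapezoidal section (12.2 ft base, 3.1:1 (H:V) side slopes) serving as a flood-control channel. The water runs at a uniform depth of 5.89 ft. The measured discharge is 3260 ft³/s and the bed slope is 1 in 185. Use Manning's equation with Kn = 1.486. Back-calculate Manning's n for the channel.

n = 0.014

With bottom width b = 12.2 ft and side slope z = 3.1: A = (b + zy)y = (12.2 + 3.1×5.89)×5.89 = 179.4 ft²; P = b + 2y√(1+z²) = 12.2 + 2×5.89×3.257 = 50.57 ft.
Hydraulic radius R = A/P = 179.4/50.57 = 3.548 ft.
Rearranging Manning's equation: n = (1.486/Q) A R^(2/3) S^(1/2) = (1.486/3260) × 179.4 × 3.548^(2/3) × √0.005405 = 0.014.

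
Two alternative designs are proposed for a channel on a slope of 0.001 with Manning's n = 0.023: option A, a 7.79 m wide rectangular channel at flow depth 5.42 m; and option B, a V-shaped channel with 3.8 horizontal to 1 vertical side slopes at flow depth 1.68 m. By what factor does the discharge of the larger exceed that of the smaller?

Channel A: Flow area A = b·y = 7.79 × 5.42 = 42.22 m². Wetted perimeter P = b + 2y = 7.79 + 2×5.42 = 18.63 m. Hydraulic radius R = A/P = 42.22/18.63 = 2.266 m. Q_A = (1/0.023)·42.22·2.266^(2/3)·√0.001 = 100.2 m³/s.
Channel B: For a triangular section with side slope z = 3.8: A = zy² = 3.8×1.68² = 10.73 m²; P = 2y√(1+z²) = 2×1.68×3.929 = 13.2 m. Hydraulic radius R = A/P = 10.73/13.2 = 0.8123 m. Q_B = (1/0.023)·10.73·0.8123^(2/3)·√0.001 = 12.84 m³/s.
The larger discharge is 100.2 m³/s and the smaller is 12.84 m³/s; the ratio is 7.8.

7.8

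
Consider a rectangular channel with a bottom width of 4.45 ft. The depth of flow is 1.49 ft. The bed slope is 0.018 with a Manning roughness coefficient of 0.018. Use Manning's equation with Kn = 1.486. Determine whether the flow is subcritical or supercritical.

Flow area A = b·y = 4.45 × 1.49 = 6.631 ft². Wetted perimeter P = b + 2y = 4.45 + 2×1.49 = 7.43 ft.
Hydraulic radius R = A/P = 6.631/7.43 = 0.8924 ft.
V = (1.486/n) R^(2/3) √S = (1.486/0.018) × 0.8924^(2/3) × √0.018 = 10.27 ft/s. Hydraulic depth D_h = A/T = 6.631/4.45 = 1.49 ft.
Froude number Fr = V/√(g·D_h) = 10.27/√(32.2×1.49) = 1.48, which is greater than 1, so the flow is supercritical.

supercritical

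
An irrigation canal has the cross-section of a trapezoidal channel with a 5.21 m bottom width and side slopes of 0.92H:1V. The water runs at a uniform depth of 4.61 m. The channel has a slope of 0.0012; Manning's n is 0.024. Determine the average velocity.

V = 2.63 m/s

With bottom width b = 5.21 m and side slope z = 0.92: A = (b + zy)y = (5.21 + 0.92×4.61)×4.61 = 43.57 m²; P = b + 2y√(1+z²) = 5.21 + 2×4.61×1.359 = 17.74 m.
Hydraulic radius R = A/P = 43.57/17.74 = 2.456 m.
From Manning's equation, V = (1/n) R^(2/3) S^(1/2) = (1/0.024) × 2.456^(2/3) × 0.0012^(1/2) = 2.63 m/s.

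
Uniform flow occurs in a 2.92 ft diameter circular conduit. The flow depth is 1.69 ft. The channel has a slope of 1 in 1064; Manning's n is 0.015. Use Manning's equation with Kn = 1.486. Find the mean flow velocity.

For a circular section of diameter D = 2.92 ft at depth y = 1.69 ft, the central angle is θ = 2 arccos(1 − 2y/D) = 3.458 rad. Then A = (D²/8)(θ − sin θ) = 4.017 ft² and P = Dθ/2 = 5.049 ft.
Hydraulic radius R = A/P = 4.017/5.049 = 0.7957 ft.
From Manning's equation, V = (1.486/n) R^(2/3) S^(1/2) = (1.486/0.015) × 0.7957^(2/3) × 0.0009398^(1/2) = 2.61 ft/s.

V = 2.61 ft/s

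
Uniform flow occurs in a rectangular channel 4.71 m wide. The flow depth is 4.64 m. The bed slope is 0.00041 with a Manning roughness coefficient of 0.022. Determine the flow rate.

Flow area A = b·y = 4.71 × 4.64 = 21.85 m². Wetted perimeter P = b + 2y = 4.71 + 2×4.64 = 13.99 m.
Hydraulic radius R = A/P = 21.85/13.99 = 1.562 m.
Manning's equation: Q = (1/n) A R^(2/3) S^(1/2) = (1/0.022) × 21.85 × 1.562^(2/3) × 0.00041^(1/2) = 27.1 m³/s.

Q = 27.1 m³/s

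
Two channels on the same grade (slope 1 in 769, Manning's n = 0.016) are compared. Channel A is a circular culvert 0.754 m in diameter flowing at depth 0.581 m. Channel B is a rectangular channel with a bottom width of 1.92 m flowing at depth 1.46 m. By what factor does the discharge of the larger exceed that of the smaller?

14.1

Channel A: For a circular section of diameter D = 0.754 m at depth y = 0.581 m, the central angle is θ = 2 arccos(1 − 2y/D) = 4.285 rad. Then A = (D²/8)(θ − sin θ) = 0.3692 m² and P = Dθ/2 = 1.615 m. Hydraulic radius R = A/P = 0.3692/1.615 = 0.2285 m. Q_A = (1/0.016)·0.3692·0.2285^(2/3)·√0.0013 = 0.311 m³/s.
Channel B: Flow area A = b·y = 1.92 × 1.46 = 2.803 m². Wetted perimeter P = b + 2y = 1.92 + 2×1.46 = 4.84 m. Hydraulic radius R = A/P = 2.803/4.84 = 0.5792 m. Q_B = (1/0.016)·2.803·0.5792^(2/3)·√0.0013 = 4.39 m³/s.
The larger discharge is 4.39 m³/s and the smaller is 0.311 m³/s; the ratio is 14.1.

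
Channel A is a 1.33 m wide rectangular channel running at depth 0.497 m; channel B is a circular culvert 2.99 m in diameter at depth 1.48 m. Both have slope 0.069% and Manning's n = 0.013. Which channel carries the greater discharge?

Channel A: Flow area A = b·y = 1.33 × 0.497 = 0.661 m². Wetted perimeter P = b + 2y = 1.33 + 2×0.497 = 2.324 m. Hydraulic radius R = A/P = 0.661/2.324 = 0.2844 m. Q_A = (1/0.013)·0.661·0.2844^(2/3)·√0.00069 = 0.5777 m³/s.
Channel B: For a circular section of diameter D = 2.99 m at depth y = 1.48 m, the central angle is θ = 2 arccos(1 − 2y/D) = 3.122 rad. Then A = (D²/8)(θ − sin θ) = 3.466 m² and P = Dθ/2 = 4.667 m. Hydraulic radius R = A/P = 3.466/4.667 = 0.7427 m. Q_B = (1/0.013)·3.466·0.7427^(2/3)·√0.00069 = 5.743 m³/s.
Q_A = 0.5777 m³/s vs Q_B = 5.743 m³/s, so channel B carries more.

channel B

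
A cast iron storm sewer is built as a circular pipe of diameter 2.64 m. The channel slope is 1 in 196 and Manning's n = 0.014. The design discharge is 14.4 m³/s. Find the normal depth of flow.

y_n = 1.6 m

Manning's equation rearranged: A R^(2/3) = nQ / (1·√S) = 0.014 × 14.4 / (√0.005102) = 2.822.
At y = 1.35 m: A R^(2/3) = 2.155 — low.
At y = 2.02 m: A R^(2/3) = 3.871 — high.
At y = 1.6 m: A R^(2/3) = 2.831 — close enough.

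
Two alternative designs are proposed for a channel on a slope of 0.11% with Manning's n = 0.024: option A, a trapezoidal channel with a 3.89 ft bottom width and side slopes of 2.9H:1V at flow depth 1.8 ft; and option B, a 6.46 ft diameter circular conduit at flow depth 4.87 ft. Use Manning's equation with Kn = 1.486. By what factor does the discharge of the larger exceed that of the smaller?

Channel A: With bottom width b = 3.89 ft and side slope z = 2.9: A = (b + zy)y = (3.89 + 2.9×1.8)×1.8 = 16.4 ft²; P = b + 2y√(1+z²) = 3.89 + 2×1.8×3.068 = 14.93 ft. Hydraulic radius R = A/P = 16.4/14.93 = 1.098 ft. Q_A = (1.486/0.024)·16.4·1.098^(2/3)·√0.0011 = 35.84 ft³/s.
Channel B: For a circular section of diameter D = 6.46 ft at depth y = 4.87 ft, the central angle is θ = 2 arccos(1 − 2y/D) = 4.207 rad. Then A = (D²/8)(θ − sin θ) = 26.51 ft² and P = Dθ/2 = 13.59 ft. Hydraulic radius R = A/P = 26.51/13.59 = 1.951 ft. Q_B = (1.486/0.024)·26.51·1.951^(2/3)·√0.0011 = 84.99 ft³/s.
The larger discharge is 84.99 ft³/s and the smaller is 35.84 ft³/s; the ratio is 2.37.

2.37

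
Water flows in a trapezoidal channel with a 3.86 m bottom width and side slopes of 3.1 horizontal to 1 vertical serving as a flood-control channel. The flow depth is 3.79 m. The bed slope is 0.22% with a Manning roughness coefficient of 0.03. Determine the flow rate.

Q = 150 m³/s

With bottom width b = 3.86 m and side slope z = 3.1: A = (b + zy)y = (3.86 + 3.1×3.79)×3.79 = 59.16 m²; P = b + 2y√(1+z²) = 3.86 + 2×3.79×3.257 = 28.55 m.
Hydraulic radius R = A/P = 59.16/28.55 = 2.072 m.
Manning's equation: Q = (1/n) A R^(2/3) S^(1/2) = (1/0.03) × 59.16 × 2.072^(2/3) × 0.0022^(1/2) = 150 m³/s.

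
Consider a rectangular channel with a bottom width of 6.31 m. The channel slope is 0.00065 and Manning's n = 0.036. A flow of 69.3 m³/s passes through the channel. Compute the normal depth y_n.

Manning's equation rearranged: A R^(2/3) = nQ / (1·√S) = 0.036 × 69.3 / (√0.00065) = 97.85.
Trying y = 6.17 m: A R^(2/3) = 63.59 — short.
Trying y = 8.84 m: A R^(2/3) = 97.9 — close enough.

y_n = 8.84 m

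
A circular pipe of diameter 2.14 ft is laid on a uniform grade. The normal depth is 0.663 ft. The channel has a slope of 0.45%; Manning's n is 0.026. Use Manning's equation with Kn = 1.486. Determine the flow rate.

Q = 1.89 ft³/s

For a circular section of diameter D = 2.14 ft at depth y = 0.663 ft, the central angle is θ = 2 arccos(1 − 2y/D) = 2.361 rad. Then A = (D²/8)(θ − sin θ) = 0.9489 ft² and P = Dθ/2 = 2.526 ft.
Hydraulic radius R = A/P = 0.9489/2.526 = 0.3756 ft.
Manning's equation: Q = (1.486/n) A R^(2/3) S^(1/2) = (1.486/0.026) × 0.9489 × 0.3756^(2/3) × 0.0045^(1/2) = 1.89 ft³/s.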